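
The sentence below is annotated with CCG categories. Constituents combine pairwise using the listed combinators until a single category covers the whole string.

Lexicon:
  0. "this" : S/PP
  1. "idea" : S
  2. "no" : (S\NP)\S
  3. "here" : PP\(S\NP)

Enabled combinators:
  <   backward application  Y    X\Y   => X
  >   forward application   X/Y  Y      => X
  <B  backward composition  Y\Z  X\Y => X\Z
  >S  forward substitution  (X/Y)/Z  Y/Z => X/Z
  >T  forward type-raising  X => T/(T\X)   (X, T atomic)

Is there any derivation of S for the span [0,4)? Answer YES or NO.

YES

[0,4] S   >
  [0,1] "this" : S/PP
  [1,4] PP   <
    [1,3] S\NP   <
      [1,2] "idea" : S
      [2,3] "no" : (S\NP)\S
    [3,4] "here" : PP\(S\NP)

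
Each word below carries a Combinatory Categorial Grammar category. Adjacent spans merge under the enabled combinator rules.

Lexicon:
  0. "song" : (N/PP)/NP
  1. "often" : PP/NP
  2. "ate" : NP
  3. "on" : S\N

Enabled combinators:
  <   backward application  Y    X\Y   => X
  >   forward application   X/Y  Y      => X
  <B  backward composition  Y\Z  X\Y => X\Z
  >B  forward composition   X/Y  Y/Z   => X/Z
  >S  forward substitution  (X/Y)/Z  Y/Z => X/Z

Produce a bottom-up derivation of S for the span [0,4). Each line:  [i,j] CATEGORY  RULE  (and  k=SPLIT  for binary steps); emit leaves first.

[0,4] S   <
  [0,3] N   >
    [0,2] N/NP   >S
      [0,1] "song" : (N/PP)/NP
      [1,2] "often" : PP/NP
    [2,3] "ate" : NP
  [3,4] "on" : S\N

[0,1] (N/PP)/NP  lex  "song"
[1,2] PP/NP  lex  "often"
[0,2] N/NP  >S  k=1
[2,3] NP  lex  "ate"
[0,3] N  >  k=2
[3,4] S\N  lex  "on"
[0,4] S  <  k=3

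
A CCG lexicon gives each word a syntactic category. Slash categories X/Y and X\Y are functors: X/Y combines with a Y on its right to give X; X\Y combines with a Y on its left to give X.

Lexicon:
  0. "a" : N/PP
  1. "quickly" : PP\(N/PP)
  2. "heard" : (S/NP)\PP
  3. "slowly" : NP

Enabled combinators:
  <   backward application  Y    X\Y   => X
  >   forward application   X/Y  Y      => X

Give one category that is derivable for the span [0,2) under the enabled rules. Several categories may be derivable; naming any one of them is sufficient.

PP

[0,4] S   >
  [0,3] S/NP   <
    [0,2] PP   <
      [0,1] "a" : N/PP
      [1,2] "quickly" : PP\(N/PP)
    [2,3] "heard" : (S/NP)\PP
  [3,4] "slowly" : NP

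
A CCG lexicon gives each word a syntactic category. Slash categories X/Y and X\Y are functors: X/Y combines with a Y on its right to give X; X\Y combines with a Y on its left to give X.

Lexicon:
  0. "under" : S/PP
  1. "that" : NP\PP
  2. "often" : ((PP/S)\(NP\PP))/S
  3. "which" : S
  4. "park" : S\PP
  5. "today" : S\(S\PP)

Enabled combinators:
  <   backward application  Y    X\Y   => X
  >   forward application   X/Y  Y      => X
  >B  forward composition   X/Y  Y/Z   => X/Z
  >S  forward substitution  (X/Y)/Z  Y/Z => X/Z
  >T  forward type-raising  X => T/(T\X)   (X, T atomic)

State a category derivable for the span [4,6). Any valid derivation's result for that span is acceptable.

[0,6] S   >
  [0,1] "under" : S/PP
  [1,6] PP   >
    [1,4] PP/S   <
      [1,2] "that" : NP\PP
      [2,4] (PP/S)\(NP\PP)   >
        [2,3] "often" : ((PP/S)\(NP\PP))/S
        [3,4] "which" : S
    [4,6] S   <
      [4,5] "park" : S\PP
      [5,6] "today" : S\(S\PP)

S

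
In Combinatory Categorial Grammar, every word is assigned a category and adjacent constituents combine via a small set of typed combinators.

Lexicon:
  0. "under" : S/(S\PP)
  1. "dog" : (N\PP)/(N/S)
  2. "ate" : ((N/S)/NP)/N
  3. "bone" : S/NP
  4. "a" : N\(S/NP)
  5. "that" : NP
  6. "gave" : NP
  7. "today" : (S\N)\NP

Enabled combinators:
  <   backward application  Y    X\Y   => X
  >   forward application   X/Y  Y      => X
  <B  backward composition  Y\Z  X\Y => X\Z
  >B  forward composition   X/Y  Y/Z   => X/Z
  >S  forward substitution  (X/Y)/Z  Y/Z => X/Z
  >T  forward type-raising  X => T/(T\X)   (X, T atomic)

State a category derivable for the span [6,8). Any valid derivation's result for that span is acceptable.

S\N

[0,8] S   >
  [0,1] "under" : S/(S\PP)
  [1,8] S\PP   <B
    [1,6] N\PP   >
      [1,2] "dog" : (N\PP)/(N/S)
      [2,6] N/S   >
        [2,5] (N/S)/NP   >
          [2,3] "ate" : ((N/S)/NP)/N
          [3,5] N   <
            [3,4] "bone" : S/NP
            [4,5] "a" : N\(S/NP)
        [5,6] "that" : NP
    [6,8] S\N   <
      [6,7] "gave" : NP
      [7,8] "today" : (S\N)\NP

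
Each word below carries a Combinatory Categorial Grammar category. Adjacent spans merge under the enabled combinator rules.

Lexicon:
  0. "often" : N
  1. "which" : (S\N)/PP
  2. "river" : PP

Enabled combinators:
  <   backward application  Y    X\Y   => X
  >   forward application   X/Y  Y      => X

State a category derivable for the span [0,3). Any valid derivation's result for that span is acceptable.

S

[0,3] S   <
  [0,1] "often" : N
  [1,3] S\N   >
    [1,2] "which" : (S\N)/PP
    [2,3] "river" : PP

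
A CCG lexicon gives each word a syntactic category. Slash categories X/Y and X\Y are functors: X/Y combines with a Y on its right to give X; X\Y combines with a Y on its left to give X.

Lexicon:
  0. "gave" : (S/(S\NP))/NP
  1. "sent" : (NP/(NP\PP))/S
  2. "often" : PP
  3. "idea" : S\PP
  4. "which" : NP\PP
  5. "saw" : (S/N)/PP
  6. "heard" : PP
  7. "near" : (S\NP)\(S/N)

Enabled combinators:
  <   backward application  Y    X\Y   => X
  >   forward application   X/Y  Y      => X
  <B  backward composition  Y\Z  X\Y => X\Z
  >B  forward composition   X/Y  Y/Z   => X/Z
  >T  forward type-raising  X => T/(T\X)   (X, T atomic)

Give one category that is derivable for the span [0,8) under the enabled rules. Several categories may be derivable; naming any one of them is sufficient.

[0,8] S   >
  [0,5] S/(S\NP)   >
    [0,1] "gave" : (S/(S\NP))/NP
    [1,5] NP   >
      [1,4] NP/(NP\PP)   >
        [1,2] "sent" : (NP/(NP\PP))/S
        [2,4] S   <
          [2,3] "often" : PP
          [3,4] "idea" : S\PP
      [4,5] "which" : NP\PP
  [5,8] S\NP   <
    [5,7] S/N   >
      [5,6] "saw" : (S/N)/PP
      [6,7] "heard" : PP
    [7,8] "near" : (S\NP)\(S/N)

S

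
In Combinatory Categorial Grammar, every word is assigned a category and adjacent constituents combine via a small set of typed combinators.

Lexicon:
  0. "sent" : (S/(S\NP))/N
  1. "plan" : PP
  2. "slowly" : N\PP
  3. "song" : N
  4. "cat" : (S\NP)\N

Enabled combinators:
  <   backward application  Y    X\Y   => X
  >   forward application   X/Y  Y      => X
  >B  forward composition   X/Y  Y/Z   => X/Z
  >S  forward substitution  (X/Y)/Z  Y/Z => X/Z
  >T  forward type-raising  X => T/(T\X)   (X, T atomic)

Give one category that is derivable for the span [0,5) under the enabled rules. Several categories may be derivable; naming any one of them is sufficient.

S

[0,5] S   >
  [0,3] S/(S\NP)   >
    [0,1] "sent" : (S/(S\NP))/N
    [1,3] N   <
      [1,2] "plan" : PP
      [2,3] "slowly" : N\PP
  [3,5] S\NP   <
    [3,4] "song" : N
    [4,5] "cat" : (S\NP)\N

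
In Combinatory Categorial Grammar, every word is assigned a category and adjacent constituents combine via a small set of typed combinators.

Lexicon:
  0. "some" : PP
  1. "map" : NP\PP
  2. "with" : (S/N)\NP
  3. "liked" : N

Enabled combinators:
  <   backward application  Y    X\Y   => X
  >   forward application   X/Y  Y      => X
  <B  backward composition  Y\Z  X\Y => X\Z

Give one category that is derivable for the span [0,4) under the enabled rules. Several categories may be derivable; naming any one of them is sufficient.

S

[0,4] S   >
  [0,3] S/N   <
    [0,2] NP   <
      [0,1] "some" : PP
      [1,2] "map" : NP\PP
    [2,3] "with" : (S/N)\NP
  [3,4] "liked" : N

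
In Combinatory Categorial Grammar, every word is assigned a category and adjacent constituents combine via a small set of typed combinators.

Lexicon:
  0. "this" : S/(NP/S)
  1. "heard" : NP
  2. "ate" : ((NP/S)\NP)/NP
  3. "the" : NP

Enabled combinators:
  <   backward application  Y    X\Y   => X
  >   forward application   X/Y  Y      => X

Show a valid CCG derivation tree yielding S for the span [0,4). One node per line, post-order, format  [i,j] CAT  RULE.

[0,1] S/(NP/S)  lex  "this"
[1,2] NP  lex  "heard"
[2,3] ((NP/S)\NP)/NP  lex  "ate"
[3,4] NP  lex  "the"
[2,4] (NP/S)\NP  >  k=3
[1,4] NP/S  <  k=2
[0,4] S  >  k=1

[0,4] S   >
  [0,1] "this" : S/(NP/S)
  [1,4] NP/S   <
    [1,2] "heard" : NP
    [2,4] (NP/S)\NP   >
      [2,3] "ate" : ((NP/S)\NP)/NP
      [3,4] "the" : NP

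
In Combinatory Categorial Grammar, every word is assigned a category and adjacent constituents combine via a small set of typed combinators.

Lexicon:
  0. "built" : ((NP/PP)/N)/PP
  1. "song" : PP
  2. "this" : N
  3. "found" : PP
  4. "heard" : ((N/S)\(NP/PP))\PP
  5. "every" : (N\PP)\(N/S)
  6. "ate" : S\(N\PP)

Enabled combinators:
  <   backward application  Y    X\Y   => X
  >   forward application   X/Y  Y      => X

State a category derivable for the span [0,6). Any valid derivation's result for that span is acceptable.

[0,7] S   <
  [0,6] N\PP   <
    [0,5] N/S   <
      [0,3] NP/PP   >
        [0,2] (NP/PP)/N   >
          [0,1] "built" : ((NP/PP)/N)/PP
          [1,2] "song" : PP
        [2,3] "this" : N
      [3,5] (N/S)\(NP/PP)   <
        [3,4] "found" : PP
        [4,5] "heard" : ((N/S)\(NP/PP))\PP
    [5,6] "every" : (N\PP)\(N/S)
  [6,7] "ate" : S\(N\PP)

N\PP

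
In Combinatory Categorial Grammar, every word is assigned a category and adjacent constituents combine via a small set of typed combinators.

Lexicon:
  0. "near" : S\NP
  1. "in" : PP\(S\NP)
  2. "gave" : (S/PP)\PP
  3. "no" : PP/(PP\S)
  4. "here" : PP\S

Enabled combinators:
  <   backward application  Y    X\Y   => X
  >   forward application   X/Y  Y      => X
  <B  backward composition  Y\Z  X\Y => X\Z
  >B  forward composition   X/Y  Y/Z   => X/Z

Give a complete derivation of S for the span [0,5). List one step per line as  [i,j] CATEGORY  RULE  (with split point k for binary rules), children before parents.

[0,1] S\NP  lex  "near"
[1,2] PP\(S\NP)  lex  "in"
[0,2] PP  <  k=1
[2,3] (S/PP)\PP  lex  "gave"
[0,3] S/PP  <  k=2
[3,4] PP/(PP\S)  lex  "no"
[4,5] PP\S  lex  "here"
[3,5] PP  >  k=4
[0,5] S  >  k=3

[0,5] S   >
  [0,3] S/PP   <
    [0,2] PP   <
      [0,1] "near" : S\NP
      [1,2] "in" : PP\(S\NP)
    [2,3] "gave" : (S/PP)\PP
  [3,5] PP   >
    [3,4] "no" : PP/(PP\S)
    [4,5] "here" : PP\S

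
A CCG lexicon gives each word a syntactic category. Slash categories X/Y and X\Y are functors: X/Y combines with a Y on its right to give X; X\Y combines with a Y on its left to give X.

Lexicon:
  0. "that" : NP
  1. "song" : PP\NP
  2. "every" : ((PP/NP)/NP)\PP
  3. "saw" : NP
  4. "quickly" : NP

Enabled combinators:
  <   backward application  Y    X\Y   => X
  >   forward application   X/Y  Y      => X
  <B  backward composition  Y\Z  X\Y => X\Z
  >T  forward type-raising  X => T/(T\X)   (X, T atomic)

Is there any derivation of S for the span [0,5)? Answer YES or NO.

NP PP\NP ((PP/NP)/NP)\PP NP NP
CKY chart[0,5] = {N/(N\PP), NP/(NP\PP), PP, PP/(PP\PP), S/(S\PP)}; S ∉ chart

NO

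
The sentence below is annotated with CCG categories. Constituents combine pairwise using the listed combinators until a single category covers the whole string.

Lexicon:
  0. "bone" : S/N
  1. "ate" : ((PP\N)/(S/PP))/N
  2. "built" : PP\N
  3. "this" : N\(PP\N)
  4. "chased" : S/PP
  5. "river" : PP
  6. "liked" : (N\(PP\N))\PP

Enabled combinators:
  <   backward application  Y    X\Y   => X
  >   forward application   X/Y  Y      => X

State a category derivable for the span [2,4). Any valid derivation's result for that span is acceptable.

[0,7] S   >
  [0,1] "bone" : S/N
  [1,7] N   <
    [1,5] PP\N   >
      [1,4] (PP\N)/(S/PP)   >
        [1,2] "ate" : ((PP\N)/(S/PP))/N
        [2,4] N   <
          [2,3] "built" : PP\N
          [3,4] "this" : N\(PP\N)
      [4,5] "chased" : S/PP
    [5,7] N\(PP\N)   <
      [5,6] "river" : PP
      [6,7] "liked" : (N\(PP\N))\PP

N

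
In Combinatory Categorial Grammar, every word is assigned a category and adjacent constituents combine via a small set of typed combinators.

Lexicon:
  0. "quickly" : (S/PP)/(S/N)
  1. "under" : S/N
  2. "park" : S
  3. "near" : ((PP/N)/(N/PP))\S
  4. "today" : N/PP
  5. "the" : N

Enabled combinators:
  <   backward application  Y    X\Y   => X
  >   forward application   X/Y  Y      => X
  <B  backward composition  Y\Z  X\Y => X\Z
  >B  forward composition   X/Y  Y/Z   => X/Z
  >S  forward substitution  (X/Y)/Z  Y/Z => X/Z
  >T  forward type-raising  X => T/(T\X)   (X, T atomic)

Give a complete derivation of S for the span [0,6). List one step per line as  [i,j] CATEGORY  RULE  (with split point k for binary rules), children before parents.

[0,1] (S/PP)/(S/N)  lex  "quickly"
[1,2] S/N  lex  "under"
[0,2] S/PP  >  k=1
[2,3] S  lex  "park"
[3,4] ((PP/N)/(N/PP))\S  lex  "near"
[2,4] (PP/N)/(N/PP)  <  k=3
[4,5] N/PP  lex  "today"
[2,5] PP/N  >  k=4
[5,6] N  lex  "the"
[2,6] PP  >  k=5
[0,6] S  >  k=2

[0,6] S   >
  [0,2] S/PP   >
    [0,1] "quickly" : (S/PP)/(S/N)
    [1,2] "under" : S/N
  [2,6] PP   >
    [2,5] PP/N   >
      [2,4] (PP/N)/(N/PP)   <
        [2,3] "park" : S
        [3,4] "near" : ((PP/N)/(N/PP))\S
      [4,5] "today" : N/PP
    [5,6] "the" : N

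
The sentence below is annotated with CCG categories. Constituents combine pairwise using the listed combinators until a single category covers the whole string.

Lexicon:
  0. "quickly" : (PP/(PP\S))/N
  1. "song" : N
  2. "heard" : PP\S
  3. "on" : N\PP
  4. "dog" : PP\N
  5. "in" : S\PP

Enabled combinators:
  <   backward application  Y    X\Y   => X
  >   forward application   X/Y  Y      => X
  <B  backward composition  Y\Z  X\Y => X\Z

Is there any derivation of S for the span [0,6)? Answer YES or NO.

[0,6] S   <
  [0,4] N   <
    [0,3] PP   >
      [0,2] PP/(PP\S)   >
        [0,1] "quickly" : (PP/(PP\S))/N
        [1,2] "song" : N
      [2,3] "heard" : PP\S
    [3,4] "on" : N\PP
  [4,6] S\N   <B
    [4,5] "dog" : PP\N
    [5,6] "in" : S\PP

YES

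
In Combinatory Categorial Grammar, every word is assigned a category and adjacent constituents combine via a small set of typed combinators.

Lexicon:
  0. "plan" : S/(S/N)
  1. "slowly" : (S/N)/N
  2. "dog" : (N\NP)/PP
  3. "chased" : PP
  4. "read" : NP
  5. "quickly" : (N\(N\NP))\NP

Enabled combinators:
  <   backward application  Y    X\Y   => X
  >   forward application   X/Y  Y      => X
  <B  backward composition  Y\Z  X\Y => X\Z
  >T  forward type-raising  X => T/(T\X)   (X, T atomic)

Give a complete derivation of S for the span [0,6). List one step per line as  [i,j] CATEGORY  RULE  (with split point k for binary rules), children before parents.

[0,6] S   >
  [0,1] "plan" : S/(S/N)
  [1,6] S/N   >
    [1,2] "slowly" : (S/N)/N
    [2,6] N   <
      [2,4] N\NP   >
        [2,3] "dog" : (N\NP)/PP
        [3,4] "chased" : PP
      [4,6] N\(N\NP)   <
        [4,5] "read" : NP
        [5,6] "quickly" : (N\(N\NP))\NP

[0,1] S/(S/N)  lex  "plan"
[1,2] (S/N)/N  lex  "slowly"
[2,3] (N\NP)/PP  lex  "dog"
[3,4] PP  lex  "chased"
[2,4] N\NP  >  k=3
[4,5] NP  lex  "read"
[5,6] (N\(N\NP))\NP  lex  "quickly"
[4,6] N\(N\NP)  <  k=5
[2,6] N  <  k=4
[1,6] S/N  >  k=2
[0,6] S  >  k=1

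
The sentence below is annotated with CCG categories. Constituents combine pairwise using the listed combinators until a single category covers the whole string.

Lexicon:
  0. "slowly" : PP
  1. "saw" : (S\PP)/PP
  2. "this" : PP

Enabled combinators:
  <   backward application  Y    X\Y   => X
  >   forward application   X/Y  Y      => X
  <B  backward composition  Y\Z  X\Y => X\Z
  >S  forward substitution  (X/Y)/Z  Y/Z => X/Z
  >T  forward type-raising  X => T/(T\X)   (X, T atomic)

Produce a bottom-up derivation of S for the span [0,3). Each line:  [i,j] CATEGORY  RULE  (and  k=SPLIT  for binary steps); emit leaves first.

[0,1] PP  lex  "slowly"
[1,2] (S\PP)/PP  lex  "saw"
[2,3] PP  lex  "this"
[1,3] S\PP  >  k=2
[0,3] S  <  k=1

[0,3] S   <
  [0,1] "slowly" : PP
  [1,3] S\PP   >
    [1,2] "saw" : (S\PP)/PP
    [2,3] "this" : PP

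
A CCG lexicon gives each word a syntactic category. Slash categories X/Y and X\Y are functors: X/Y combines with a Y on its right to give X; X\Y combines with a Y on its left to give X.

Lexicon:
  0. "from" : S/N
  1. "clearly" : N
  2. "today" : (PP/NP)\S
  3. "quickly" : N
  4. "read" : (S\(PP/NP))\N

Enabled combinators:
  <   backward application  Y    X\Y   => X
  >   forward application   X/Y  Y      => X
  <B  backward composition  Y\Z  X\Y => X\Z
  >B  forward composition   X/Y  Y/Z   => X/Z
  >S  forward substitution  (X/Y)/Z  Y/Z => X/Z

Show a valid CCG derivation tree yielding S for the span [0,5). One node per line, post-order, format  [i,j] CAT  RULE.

[0,5] S   <
  [0,3] PP/NP   <
    [0,2] S   >
      [0,1] "from" : S/N
      [1,2] "clearly" : N
    [2,3] "today" : (PP/NP)\S
  [3,5] S\(PP/NP)   <
    [3,4] "quickly" : N
    [4,5] "read" : (S\(PP/NP))\N

[0,1] S/N  lex  "from"
[1,2] N  lex  "clearly"
[0,2] S  >  k=1
[2,3] (PP/NP)\S  lex  "today"
[0,3] PP/NP  <  k=2
[3,4] N  lex  "quickly"
[4,5] (S\(PP/NP))\N  lex  "read"
[3,5] S\(PP/NP)  <  k=4
[0,5] S  <  k=3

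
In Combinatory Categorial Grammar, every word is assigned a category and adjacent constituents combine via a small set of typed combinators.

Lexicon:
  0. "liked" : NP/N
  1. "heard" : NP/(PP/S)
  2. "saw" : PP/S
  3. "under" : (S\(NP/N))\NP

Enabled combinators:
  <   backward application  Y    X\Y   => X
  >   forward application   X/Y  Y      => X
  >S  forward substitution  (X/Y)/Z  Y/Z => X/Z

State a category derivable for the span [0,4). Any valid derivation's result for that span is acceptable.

[0,4] S   <
  [0,1] "liked" : NP/N
  [1,4] S\(NP/N)   <
    [1,3] NP   >
      [1,2] "heard" : NP/(PP/S)
      [2,3] "saw" : PP/S
    [3,4] "under" : (S\(NP/N))\NP

S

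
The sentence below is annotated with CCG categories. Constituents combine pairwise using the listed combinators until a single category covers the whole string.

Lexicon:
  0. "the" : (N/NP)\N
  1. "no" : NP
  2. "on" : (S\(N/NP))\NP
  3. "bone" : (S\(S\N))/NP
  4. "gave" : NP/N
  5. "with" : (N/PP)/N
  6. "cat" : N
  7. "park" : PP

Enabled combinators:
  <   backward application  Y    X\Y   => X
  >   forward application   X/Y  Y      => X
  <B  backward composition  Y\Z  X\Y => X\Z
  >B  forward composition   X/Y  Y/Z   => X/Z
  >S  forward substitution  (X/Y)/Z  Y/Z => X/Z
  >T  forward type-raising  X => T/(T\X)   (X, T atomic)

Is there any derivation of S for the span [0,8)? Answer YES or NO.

YES

[0,8] S   <
  [0,3] S\N   <B
    [0,1] "the" : (N/NP)\N
    [1,3] S\(N/NP)   <
      [1,2] "no" : NP
      [2,3] "on" : (S\(N/NP))\NP
  [3,8] S\(S\N)   >
    [3,4] "bone" : (S\(S\N))/NP
    [4,8] NP   >
      [4,7] NP/PP   >B
        [4,5] "gave" : NP/N
        [5,7] N/PP   >
          [5,6] "with" : (N/PP)/N
          [6,7] "cat" : N
      [7,8] "park" : PP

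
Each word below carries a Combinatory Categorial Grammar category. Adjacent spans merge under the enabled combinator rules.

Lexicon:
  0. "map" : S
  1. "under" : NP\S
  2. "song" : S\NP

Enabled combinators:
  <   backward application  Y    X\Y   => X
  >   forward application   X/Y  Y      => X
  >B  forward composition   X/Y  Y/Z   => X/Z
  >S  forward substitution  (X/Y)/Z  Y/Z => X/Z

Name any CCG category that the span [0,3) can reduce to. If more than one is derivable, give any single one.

[0,3] S   <
  [0,2] NP   <
    [0,1] "map" : S
    [1,2] "under" : NP\S
  [2,3] "song" : S\NP

S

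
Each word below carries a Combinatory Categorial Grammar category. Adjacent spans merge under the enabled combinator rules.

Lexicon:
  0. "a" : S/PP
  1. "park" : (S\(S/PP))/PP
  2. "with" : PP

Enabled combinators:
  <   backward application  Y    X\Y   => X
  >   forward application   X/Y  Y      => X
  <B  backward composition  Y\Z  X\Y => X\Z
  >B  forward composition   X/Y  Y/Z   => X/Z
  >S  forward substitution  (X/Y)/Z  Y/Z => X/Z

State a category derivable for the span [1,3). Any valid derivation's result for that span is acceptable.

S\(S/PP)

[0,3] S   <
  [0,1] "a" : S/PP
  [1,3] S\(S/PP)   >
    [1,2] "park" : (S\(S/PP))/PP
    [2,3] "with" : PP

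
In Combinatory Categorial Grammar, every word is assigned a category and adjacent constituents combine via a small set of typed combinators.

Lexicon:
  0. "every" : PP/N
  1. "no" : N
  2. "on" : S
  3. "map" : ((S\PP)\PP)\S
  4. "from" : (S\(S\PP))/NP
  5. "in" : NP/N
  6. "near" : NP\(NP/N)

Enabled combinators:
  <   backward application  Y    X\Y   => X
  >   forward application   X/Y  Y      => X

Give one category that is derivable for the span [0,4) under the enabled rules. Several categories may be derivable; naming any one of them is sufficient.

[0,7] S   <
  [0,4] S\PP   <
    [0,2] PP   >
      [0,1] "every" : PP/N
      [1,2] "no" : N
    [2,4] (S\PP)\PP   <
      [2,3] "on" : S
      [3,4] "map" : ((S\PP)\PP)\S
  [4,7] S\(S\PP)   >
    [4,5] "from" : (S\(S\PP))/NP
    [5,7] NP   <
      [5,6] "in" : NP/N
      [6,7] "near" : NP\(NP/N)

S\PP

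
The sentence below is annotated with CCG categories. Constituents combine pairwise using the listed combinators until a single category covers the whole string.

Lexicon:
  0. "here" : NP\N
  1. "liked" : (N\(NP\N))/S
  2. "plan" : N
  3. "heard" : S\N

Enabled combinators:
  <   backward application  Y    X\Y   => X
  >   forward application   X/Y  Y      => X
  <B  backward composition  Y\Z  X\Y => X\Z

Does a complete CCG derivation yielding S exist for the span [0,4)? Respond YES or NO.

NO

NP\N (N\(NP\N))/S N S\N
CKY chart[0,4] = {N}; S ∉ chart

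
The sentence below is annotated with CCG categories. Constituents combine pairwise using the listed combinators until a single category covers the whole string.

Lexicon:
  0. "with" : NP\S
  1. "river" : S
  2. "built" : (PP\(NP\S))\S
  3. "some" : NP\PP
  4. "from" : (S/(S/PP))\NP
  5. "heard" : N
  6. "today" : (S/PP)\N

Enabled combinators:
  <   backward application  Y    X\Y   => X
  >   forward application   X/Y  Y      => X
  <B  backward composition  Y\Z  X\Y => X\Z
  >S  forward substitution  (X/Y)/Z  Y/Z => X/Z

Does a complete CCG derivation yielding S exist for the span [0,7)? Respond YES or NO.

[0,7] S   >
  [0,5] S/(S/PP)   <
    [0,4] NP   <
      [0,3] PP   <
        [0,1] "with" : NP\S
        [1,3] PP\(NP\S)   <
          [1,2] "river" : S
          [2,3] "built" : (PP\(NP\S))\S
      [3,4] "some" : NP\PP
    [4,5] "from" : (S/(S/PP))\NP
  [5,7] S/PP   <
    [5,6] "heard" : N
    [6,7] "today" : (S/PP)\N

YES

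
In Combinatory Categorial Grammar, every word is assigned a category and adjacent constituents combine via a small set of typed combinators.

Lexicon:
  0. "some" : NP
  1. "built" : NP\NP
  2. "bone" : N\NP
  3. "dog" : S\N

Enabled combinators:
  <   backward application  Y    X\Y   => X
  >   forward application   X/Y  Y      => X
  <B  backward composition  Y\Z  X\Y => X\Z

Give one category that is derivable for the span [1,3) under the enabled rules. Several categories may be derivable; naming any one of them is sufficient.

[0,4] S   <
  [0,3] N   <
    [0,1] "some" : NP
    [1,3] N\NP   <B
      [1,2] "built" : NP\NP
      [2,3] "bone" : N\NP
  [3,4] "dog" : S\N

N\NP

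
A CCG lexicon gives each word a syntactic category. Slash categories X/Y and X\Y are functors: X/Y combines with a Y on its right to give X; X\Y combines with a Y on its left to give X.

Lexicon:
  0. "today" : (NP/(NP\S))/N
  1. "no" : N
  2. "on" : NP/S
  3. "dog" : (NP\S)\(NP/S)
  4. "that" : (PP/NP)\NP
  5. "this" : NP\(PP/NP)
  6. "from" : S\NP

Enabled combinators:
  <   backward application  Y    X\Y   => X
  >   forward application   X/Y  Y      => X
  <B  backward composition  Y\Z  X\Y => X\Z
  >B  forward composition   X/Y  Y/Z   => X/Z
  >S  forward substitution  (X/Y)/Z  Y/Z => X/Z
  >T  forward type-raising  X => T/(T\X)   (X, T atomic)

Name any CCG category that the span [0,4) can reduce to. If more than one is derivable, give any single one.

NP

[0,7] S   <
  [0,4] NP   >
    [0,2] NP/(NP\S)   >
      [0,1] "today" : (NP/(NP\S))/N
      [1,2] "no" : N
    [2,4] NP\S   <
      [2,3] "on" : NP/S
      [3,4] "dog" : (NP\S)\(NP/S)
  [4,7] S\NP   <B
    [4,6] NP\NP   <B
      [4,5] "that" : (PP/NP)\NP
      [5,6] "this" : NP\(PP/NP)
    [6,7] "from" : S\NP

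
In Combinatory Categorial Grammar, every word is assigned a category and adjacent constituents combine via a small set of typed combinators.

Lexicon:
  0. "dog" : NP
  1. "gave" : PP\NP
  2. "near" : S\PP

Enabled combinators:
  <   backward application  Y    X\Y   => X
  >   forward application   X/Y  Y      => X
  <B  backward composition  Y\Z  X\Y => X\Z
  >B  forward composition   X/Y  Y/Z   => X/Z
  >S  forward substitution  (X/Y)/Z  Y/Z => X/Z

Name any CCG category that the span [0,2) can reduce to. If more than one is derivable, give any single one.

[0,3] S   <
  [0,2] PP   <
    [0,1] "dog" : NP
    [1,2] "gave" : PP\NP
  [2,3] "near" : S\PP

PP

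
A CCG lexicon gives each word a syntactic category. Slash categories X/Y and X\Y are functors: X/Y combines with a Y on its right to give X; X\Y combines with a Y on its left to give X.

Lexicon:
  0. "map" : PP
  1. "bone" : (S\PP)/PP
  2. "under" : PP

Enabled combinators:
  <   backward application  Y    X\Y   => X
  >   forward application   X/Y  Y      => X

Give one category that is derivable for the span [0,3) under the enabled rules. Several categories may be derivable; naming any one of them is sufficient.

[0,3] S   <
  [0,1] "map" : PP
  [1,3] S\PP   >
    [1,2] "bone" : (S\PP)/PP
    [2,3] "under" : PP

S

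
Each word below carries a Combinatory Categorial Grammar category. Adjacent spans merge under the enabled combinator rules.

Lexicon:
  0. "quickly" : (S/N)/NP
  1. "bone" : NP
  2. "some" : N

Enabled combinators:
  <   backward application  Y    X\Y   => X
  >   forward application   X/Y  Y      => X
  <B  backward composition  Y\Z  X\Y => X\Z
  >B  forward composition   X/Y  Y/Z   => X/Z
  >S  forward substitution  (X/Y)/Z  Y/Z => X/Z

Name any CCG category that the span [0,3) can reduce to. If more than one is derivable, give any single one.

S

[0,3] S   >
  [0,2] S/N   >
    [0,1] "quickly" : (S/N)/NP
    [1,2] "bone" : NP
  [2,3] "some" : N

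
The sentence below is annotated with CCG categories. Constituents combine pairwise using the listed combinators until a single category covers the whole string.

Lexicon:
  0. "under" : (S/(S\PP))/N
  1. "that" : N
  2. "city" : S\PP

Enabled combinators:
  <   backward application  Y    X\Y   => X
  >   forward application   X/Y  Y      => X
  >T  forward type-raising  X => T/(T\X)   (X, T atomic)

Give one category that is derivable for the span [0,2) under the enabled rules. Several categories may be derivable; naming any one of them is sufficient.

[0,3] S   >
  [0,2] S/(S\PP)   >
    [0,1] "under" : (S/(S\PP))/N
    [1,2] "that" : N
  [2,3] "city" : S\PP

S/(S\PP)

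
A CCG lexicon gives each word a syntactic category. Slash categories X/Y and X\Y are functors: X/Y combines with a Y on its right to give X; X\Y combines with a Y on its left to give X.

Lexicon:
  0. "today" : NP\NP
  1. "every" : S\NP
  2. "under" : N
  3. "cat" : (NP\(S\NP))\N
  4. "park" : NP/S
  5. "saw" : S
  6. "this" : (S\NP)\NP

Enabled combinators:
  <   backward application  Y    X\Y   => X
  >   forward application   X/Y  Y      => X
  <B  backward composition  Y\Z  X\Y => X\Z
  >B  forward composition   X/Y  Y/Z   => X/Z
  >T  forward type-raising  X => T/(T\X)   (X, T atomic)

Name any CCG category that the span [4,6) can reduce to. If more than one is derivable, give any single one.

[0,7] S   <
  [0,4] NP   <
    [0,2] S\NP   <B
      [0,1] "today" : NP\NP
      [1,2] "every" : S\NP
    [2,4] NP\(S\NP)   <
      [2,3] "under" : N
      [3,4] "cat" : (NP\(S\NP))\N
  [4,7] S\NP   <
    [4,6] NP   >
      [4,5] "park" : NP/S
      [5,6] "saw" : S
    [6,7] "this" : (S\NP)\NP

NP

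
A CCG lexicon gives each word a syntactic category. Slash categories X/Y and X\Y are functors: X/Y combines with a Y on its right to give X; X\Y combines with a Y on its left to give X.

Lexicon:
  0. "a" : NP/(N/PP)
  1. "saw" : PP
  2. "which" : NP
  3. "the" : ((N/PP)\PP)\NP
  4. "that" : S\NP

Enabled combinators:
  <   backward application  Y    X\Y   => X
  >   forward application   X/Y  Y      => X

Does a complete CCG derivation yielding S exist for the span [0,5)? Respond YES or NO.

[0,5] S   <
  [0,4] NP   >
    [0,1] "a" : NP/(N/PP)
    [1,4] N/PP   <
      [1,2] "saw" : PP
      [2,4] (N/PP)\PP   <
        [2,3] "which" : NP
        [3,4] "the" : ((N/PP)\PP)\NP
  [4,5] "that" : S\NP

YES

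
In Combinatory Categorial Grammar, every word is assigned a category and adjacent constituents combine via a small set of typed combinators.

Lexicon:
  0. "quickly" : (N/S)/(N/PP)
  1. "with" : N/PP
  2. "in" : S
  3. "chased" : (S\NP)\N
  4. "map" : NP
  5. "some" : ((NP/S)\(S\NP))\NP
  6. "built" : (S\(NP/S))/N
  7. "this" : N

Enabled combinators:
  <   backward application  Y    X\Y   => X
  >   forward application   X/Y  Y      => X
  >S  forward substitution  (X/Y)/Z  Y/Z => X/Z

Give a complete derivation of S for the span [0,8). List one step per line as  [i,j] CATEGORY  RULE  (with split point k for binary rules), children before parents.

[0,8] S   <
  [0,6] NP/S   <
    [0,4] S\NP   <
      [0,3] N   >
        [0,2] N/S   >
          [0,1] "quickly" : (N/S)/(N/PP)
          [1,2] "with" : N/PP
        [2,3] "in" : S
      [3,4] "chased" : (S\NP)\N
    [4,6] (NP/S)\(S\NP)   <
      [4,5] "map" : NP
      [5,6] "some" : ((NP/S)\(S\NP))\NP
  [6,8] S\(NP/S)   >
    [6,7] "built" : (S\(NP/S))/N
    [7,8] "this" : N

[0,1] (N/S)/(N/PP)  lex  "quickly"
[1,2] N/PP  lex  "with"
[0,2] N/S  >  k=1
[2,3] S  lex  "in"
[0,3] N  >  k=2
[3,4] (S\NP)\N  lex  "chased"
[0,4] S\NP  <  k=3
[4,5] NP  lex  "map"
[5,6] ((NP/S)\(S\NP))\NP  lex  "some"
[4,6] (NP/S)\(S\NP)  <  k=5
[0,6] NP/S  <  k=4
[6,7] (S\(NP/S))/N  lex  "built"
[7,8] N  lex  "this"
[6,8] S\(NP/S)  >  k=7
[0,8] S  <  k=6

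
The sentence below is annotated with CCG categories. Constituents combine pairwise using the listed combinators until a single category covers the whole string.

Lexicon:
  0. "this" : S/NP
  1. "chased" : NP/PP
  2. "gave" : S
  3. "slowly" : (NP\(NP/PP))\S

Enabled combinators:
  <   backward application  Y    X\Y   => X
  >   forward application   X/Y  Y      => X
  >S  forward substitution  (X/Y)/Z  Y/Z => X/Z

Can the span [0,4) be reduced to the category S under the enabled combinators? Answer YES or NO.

YES

[0,4] S   >
  [0,1] "this" : S/NP
  [1,4] NP   <
    [1,2] "chased" : NP/PP
    [2,4] NP\(NP/PP)   <
      [2,3] "gave" : S
      [3,4] "slowly" : (NP\(NP/PP))\S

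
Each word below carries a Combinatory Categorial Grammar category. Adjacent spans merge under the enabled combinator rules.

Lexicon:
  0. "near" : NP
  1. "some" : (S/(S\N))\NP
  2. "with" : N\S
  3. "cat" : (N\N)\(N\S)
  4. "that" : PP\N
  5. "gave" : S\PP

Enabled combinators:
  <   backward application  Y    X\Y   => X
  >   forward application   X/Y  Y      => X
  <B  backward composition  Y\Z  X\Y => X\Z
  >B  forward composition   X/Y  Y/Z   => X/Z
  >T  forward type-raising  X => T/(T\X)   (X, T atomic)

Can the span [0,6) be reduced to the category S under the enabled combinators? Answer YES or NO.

YES

[0,6] S   >
  [0,2] S/(S\N)   <
    [0,1] "near" : NP
    [1,2] "some" : (S/(S\N))\NP
  [2,6] S\N   <B
    [2,4] N\N   <
      [2,3] "with" : N\S
      [3,4] "cat" : (N\N)\(N\S)
    [4,6] S\N   <B
      [4,5] "that" : PP\N
      [5,6] "gave" : S\PP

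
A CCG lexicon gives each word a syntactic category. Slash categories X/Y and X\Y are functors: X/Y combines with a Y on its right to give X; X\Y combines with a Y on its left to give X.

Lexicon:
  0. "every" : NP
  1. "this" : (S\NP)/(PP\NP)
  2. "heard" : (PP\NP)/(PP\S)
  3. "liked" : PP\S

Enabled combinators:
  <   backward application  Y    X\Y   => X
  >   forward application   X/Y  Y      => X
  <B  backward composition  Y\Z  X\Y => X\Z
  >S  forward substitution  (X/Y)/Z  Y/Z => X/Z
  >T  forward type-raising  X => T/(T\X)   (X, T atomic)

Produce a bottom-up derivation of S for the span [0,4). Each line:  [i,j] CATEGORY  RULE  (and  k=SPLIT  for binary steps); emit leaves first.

[0,1] NP  lex  "every"
[1,2] (S\NP)/(PP\NP)  lex  "this"
[2,3] (PP\NP)/(PP\S)  lex  "heard"
[3,4] PP\S  lex  "liked"
[2,4] PP\NP  >  k=3
[1,4] S\NP  >  k=2
[0,4] S  <  k=1

[0,4] S   <
  [0,1] "every" : NP
  [1,4] S\NP   >
    [1,2] "this" : (S\NP)/(PP\NP)
    [2,4] PP\NP   >
      [2,3] "heard" : (PP\NP)/(PP\S)
      [3,4] "liked" : PP\S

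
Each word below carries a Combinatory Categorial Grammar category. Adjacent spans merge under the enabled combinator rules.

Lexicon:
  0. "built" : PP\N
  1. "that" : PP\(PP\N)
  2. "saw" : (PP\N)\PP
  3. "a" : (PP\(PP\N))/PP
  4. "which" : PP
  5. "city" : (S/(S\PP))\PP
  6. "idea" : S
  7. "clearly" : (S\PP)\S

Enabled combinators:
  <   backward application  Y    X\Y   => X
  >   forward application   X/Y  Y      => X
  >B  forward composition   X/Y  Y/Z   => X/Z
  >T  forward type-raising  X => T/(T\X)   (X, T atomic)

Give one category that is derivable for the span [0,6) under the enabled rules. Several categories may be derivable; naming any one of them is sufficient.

[0,8] S   >
  [0,6] S/(S\PP)   <
    [0,5] PP   <
      [0,3] PP\N   <
        [0,2] PP   <
          [0,1] "built" : PP\N
          [1,2] "that" : PP\(PP\N)
        [2,3] "saw" : (PP\N)\PP
      [3,5] PP\(PP\N)   >
        [3,4] "a" : (PP\(PP\N))/PP
        [4,5] "which" : PP
    [5,6] "city" : (S/(S\PP))\PP
  [6,8] S\PP   <
    [6,7] "idea" : S
    [7,8] "clearly" : (S\PP)\S

S/(S\PP)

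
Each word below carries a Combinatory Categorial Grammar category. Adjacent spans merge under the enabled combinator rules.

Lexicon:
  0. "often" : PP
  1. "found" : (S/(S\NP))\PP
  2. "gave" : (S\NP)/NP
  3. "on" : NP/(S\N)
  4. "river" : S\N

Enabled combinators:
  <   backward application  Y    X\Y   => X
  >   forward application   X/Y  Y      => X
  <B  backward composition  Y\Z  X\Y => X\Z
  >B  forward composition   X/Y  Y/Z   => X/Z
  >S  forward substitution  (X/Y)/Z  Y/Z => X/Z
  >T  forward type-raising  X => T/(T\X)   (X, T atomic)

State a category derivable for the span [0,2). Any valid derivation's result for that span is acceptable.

[0,5] S   >
  [0,2] S/(S\NP)   <
    [0,1] "often" : PP
    [1,2] "found" : (S/(S\NP))\PP
  [2,5] S\NP   >
    [2,3] "gave" : (S\NP)/NP
    [3,5] NP   >
      [3,4] "on" : NP/(S\N)
      [4,5] "river" : S\N

S/(S\NP)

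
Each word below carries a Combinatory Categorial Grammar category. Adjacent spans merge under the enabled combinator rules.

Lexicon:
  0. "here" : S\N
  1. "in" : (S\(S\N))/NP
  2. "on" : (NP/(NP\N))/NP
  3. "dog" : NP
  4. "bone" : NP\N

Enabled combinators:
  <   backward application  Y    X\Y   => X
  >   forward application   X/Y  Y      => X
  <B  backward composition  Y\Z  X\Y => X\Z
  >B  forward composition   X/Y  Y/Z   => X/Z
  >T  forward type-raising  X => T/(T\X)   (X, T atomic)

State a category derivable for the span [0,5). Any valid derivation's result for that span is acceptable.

S

[0,5] S   <
  [0,1] "here" : S\N
  [1,5] S\(S\N)   >
    [1,2] "in" : (S\(S\N))/NP
    [2,5] NP   >
      [2,4] NP/(NP\N)   >
        [2,3] "on" : (NP/(NP\N))/NP
        [3,4] "dog" : NP
      [4,5] "bone" : NP\N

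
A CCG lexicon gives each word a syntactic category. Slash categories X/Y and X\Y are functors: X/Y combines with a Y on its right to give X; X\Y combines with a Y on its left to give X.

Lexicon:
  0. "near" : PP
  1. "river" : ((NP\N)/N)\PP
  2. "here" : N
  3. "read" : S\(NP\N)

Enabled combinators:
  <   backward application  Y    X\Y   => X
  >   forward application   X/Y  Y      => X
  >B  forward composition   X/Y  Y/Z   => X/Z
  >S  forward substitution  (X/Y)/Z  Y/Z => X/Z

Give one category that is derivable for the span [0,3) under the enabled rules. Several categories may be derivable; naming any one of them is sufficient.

[0,4] S   <
  [0,3] NP\N   >
    [0,2] (NP\N)/N   <
      [0,1] "near" : PP
      [1,2] "river" : ((NP\N)/N)\PP
    [2,3] "here" : N
  [3,4] "read" : S\(NP\N)

NP\N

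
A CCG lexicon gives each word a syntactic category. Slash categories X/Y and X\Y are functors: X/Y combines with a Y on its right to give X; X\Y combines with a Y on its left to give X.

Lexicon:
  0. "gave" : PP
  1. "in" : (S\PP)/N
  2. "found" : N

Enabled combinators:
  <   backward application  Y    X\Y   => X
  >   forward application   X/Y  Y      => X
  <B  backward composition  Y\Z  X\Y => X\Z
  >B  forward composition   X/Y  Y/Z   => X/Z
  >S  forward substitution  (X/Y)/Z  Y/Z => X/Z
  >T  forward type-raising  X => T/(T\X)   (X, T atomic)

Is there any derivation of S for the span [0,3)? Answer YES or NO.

[0,3] S   >
  [0,1] S/(S\PP)   >T
    [0,1] "gave" : PP
  [1,3] S\PP   >
    [1,2] "in" : (S\PP)/N
    [2,3] "found" : N

YES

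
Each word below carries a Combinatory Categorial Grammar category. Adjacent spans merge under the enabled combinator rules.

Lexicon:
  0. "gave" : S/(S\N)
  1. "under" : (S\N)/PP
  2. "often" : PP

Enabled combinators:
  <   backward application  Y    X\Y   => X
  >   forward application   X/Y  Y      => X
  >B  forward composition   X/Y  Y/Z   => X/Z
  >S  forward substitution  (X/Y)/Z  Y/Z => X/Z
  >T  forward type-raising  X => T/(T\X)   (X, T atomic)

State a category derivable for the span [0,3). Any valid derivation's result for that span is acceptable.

[0,3] S   >
  [0,1] "gave" : S/(S\N)
  [1,3] S\N   >
    [1,2] "under" : (S\N)/PP
    [2,3] "often" : PP

S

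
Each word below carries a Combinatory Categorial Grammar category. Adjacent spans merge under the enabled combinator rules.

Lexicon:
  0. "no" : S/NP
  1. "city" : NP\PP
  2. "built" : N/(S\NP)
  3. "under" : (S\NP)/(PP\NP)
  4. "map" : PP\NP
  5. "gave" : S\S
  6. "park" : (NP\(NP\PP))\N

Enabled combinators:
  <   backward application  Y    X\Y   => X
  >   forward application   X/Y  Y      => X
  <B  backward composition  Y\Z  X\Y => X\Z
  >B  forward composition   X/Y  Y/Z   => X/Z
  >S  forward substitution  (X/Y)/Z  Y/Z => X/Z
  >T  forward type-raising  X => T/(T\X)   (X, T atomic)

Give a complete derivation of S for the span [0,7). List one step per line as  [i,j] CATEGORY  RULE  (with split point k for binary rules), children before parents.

[0,7] S   >
  [0,1] "no" : S/NP
  [1,7] NP   <
    [1,2] "city" : NP\PP
    [2,7] NP\(NP\PP)   <
      [2,6] N   >
        [2,3] "built" : N/(S\NP)
        [3,6] S\NP   <B
          [3,5] S\NP   >
            [3,4] "under" : (S\NP)/(PP\NP)
            [4,5] "map" : PP\NP
          [5,6] "gave" : S\S
      [6,7] "park" : (NP\(NP\PP))\N

[0,1] S/NP  lex  "no"
[1,2] NP\PP  lex  "city"
[2,3] N/(S\NP)  lex  "built"
[3,4] (S\NP)/(PP\NP)  lex  "under"
[4,5] PP\NP  lex  "map"
[3,5] S\NP  >  k=4
[5,6] S\S  lex  "gave"
[3,6] S\NP  <B  k=5
[2,6] N  >  k=3
[6,7] (NP\(NP\PP))\N  lex  "park"
[2,7] NP\(NP\PP)  <  k=6
[1,7] NP  <  k=2
[0,7] S  >  k=1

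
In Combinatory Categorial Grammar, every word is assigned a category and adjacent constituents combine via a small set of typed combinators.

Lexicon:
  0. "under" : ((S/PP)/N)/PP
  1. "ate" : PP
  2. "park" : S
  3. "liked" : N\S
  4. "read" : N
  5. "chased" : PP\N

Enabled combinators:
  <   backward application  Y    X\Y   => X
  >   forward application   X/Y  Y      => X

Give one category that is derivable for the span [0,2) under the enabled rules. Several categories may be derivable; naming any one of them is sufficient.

(S/PP)/N

[0,6] S   >
  [0,4] S/PP   >
    [0,2] (S/PP)/N   >
      [0,1] "under" : ((S/PP)/N)/PP
      [1,2] "ate" : PP
    [2,4] N   <
      [2,3] "park" : S
      [3,4] "liked" : N\S
  [4,6] PP   <
    [4,5] "read" : N
    [5,6] "chased" : PP\N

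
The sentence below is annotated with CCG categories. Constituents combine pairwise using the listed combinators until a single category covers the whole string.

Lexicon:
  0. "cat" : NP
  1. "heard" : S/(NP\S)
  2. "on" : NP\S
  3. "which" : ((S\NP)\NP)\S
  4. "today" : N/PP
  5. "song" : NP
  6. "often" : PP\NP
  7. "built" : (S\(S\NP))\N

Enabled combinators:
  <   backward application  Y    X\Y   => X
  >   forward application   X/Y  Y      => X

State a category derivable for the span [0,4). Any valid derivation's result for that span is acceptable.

[0,8] S   <
  [0,4] S\NP   <
    [0,1] "cat" : NP
    [1,4] (S\NP)\NP   <
      [1,3] S   >
        [1,2] "heard" : S/(NP\S)
        [2,3] "on" : NP\S
      [3,4] "which" : ((S\NP)\NP)\S
  [4,8] S\(S\NP)   <
    [4,7] N   >
      [4,5] "today" : N/PP
      [5,7] PP   <
        [5,6] "song" : NP
        [6,7] "often" : PP\NP
    [7,8] "built" : (S\(S\NP))\N

S\NP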